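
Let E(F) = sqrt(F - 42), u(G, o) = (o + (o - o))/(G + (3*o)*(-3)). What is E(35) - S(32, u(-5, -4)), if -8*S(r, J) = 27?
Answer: 27/8 + I*sqrt(7) ≈ 3.375 + 2.6458*I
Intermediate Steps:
u(G, o) = o/(G - 9*o) (u(G, o) = (o + 0)/(G - 9*o) = o/(G - 9*o))
S(r, J) = -27/8 (S(r, J) = -1/8*27 = -27/8)
E(F) = sqrt(-42 + F)
E(35) - S(32, u(-5, -4)) = sqrt(-42 + 35) - 1*(-27/8) = sqrt(-7) + 27/8 = I*sqrt(7) + 27/8 = 27/8 + I*sqrt(7)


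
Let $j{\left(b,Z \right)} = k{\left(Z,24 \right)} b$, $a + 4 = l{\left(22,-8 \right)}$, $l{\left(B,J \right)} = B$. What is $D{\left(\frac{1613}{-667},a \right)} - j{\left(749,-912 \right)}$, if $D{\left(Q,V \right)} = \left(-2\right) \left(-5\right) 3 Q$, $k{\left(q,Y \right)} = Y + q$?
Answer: $\frac{443581314}{667} \approx 6.6504 \cdot 10^{5}$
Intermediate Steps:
$a = 18$ ($a = -4 + 22 = 18$)
$D{\left(Q,V \right)} = 30 Q$ ($D{\left(Q,V \right)} = 10 \cdot 3 Q = 30 Q$)
$j{\left(b,Z \right)} = b \left(24 + Z\right)$ ($j{\left(b,Z \right)} = \left(24 + Z\right) b = b \left(24 + Z\right)$)
$D{\left(\frac{1613}{-667},a \right)} - j{\left(749,-912 \right)} = 30 \frac{1613}{-667} - 749 \left(24 - 912\right) = 30 \cdot 1613 \left(- \frac{1}{667}\right) - 749 \left(-888\right) = 30 \left(- \frac{1613}{667}\right) - -665112 = - \frac{48390}{667} + 665112 = \frac{443581314}{667}$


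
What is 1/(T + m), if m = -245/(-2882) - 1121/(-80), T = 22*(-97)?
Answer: -115280/244382359 ≈ -0.00047172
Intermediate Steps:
T = -2134
m = 1625161/115280 (m = -245*(-1/2882) - 1121*(-1/80) = 245/2882 + 1121/80 = 1625161/115280 ≈ 14.098)
1/(T + m) = 1/(-2134 + 1625161/115280) = 1/(-244382359/115280) = -115280/244382359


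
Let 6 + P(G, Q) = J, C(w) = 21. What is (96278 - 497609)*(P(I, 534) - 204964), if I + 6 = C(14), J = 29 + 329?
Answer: 82117138572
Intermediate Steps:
J = 358
I = 15 (I = -6 + 21 = 15)
P(G, Q) = 352 (P(G, Q) = -6 + 358 = 352)
(96278 - 497609)*(P(I, 534) - 204964) = (96278 - 497609)*(352 - 204964) = -401331*(-204612) = 82117138572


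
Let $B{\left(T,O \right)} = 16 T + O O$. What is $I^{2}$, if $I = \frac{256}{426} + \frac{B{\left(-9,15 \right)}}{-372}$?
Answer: $\frac{102434641}{697593744} \approx 0.14684$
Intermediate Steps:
$B{\left(T,O \right)} = O^{2} + 16 T$ ($B{\left(T,O \right)} = 16 T + O^{2} = O^{2} + 16 T$)
$I = \frac{10121}{26412}$ ($I = \frac{256}{426} + \frac{15^{2} + 16 \left(-9\right)}{-372} = 256 \cdot \frac{1}{426} + \left(225 - 144\right) \left(- \frac{1}{372}\right) = \frac{128}{213} + 81 \left(- \frac{1}{372}\right) = \frac{128}{213} - \frac{27}{124} = \frac{10121}{26412} \approx 0.3832$)
$I^{2} = \left(\frac{10121}{26412}\right)^{2} = \frac{102434641}{697593744}$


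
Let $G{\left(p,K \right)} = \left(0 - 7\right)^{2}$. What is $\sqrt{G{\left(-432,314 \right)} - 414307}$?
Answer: $i \sqrt{414258} \approx 643.63 i$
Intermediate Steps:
$G{\left(p,K \right)} = 49$ ($G{\left(p,K \right)} = \left(-7\right)^{2} = 49$)
$\sqrt{G{\left(-432,314 \right)} - 414307} = \sqrt{49 - 414307} = \sqrt{-414258} = i \sqrt{414258}$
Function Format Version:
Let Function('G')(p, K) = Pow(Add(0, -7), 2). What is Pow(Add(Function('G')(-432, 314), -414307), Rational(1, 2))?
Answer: Mul(I, Pow(414258, Rational(1, 2))) ≈ Mul(643.63, I)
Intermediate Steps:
Function('G')(p, K) = 49 (Function('G')(p, K) = Pow(-7, 2) = 49)
Pow(Add(Function('G')(-432, 314), -414307), Rational(1, 2)) = Pow(Add(49, -414307), Rational(1, 2)) = Pow(-414258, Rational(1, 2)) = Mul(I, Pow(414258, Rational(1, 2)))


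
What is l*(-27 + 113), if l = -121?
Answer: -10406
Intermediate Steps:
l*(-27 + 113) = -121*(-27 + 113) = -121*86 = -10406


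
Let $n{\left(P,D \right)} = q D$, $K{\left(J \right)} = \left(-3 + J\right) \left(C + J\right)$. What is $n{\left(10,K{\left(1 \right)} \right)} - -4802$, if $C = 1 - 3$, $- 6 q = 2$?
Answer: $\frac{14404}{3} \approx 4801.3$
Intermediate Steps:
$q = - \frac{1}{3}$ ($q = \left(- \frac{1}{6}\right) 2 = - \frac{1}{3} \approx -0.33333$)
$C = -2$ ($C = 1 - 3 = -2$)
$K{\left(J \right)} = \left(-3 + J\right) \left(-2 + J\right)$
$n{\left(P,D \right)} = - \frac{D}{3}$
$n{\left(10,K{\left(1 \right)} \right)} - -4802 = - \frac{6 + 1^{2} - 5}{3} - -4802 = - \frac{6 + 1 - 5}{3} + 4802 = \left(- \frac{1}{3}\right) 2 + 4802 = - \frac{2}{3} + 4802 = \frac{14404}{3}$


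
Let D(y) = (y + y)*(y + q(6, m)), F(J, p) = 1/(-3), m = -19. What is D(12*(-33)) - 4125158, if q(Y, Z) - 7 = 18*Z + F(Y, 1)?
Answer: -3545942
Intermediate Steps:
F(J, p) = -1/3
q(Y, Z) = 20/3 + 18*Z (q(Y, Z) = 7 + (18*Z - 1/3) = 7 + (-1/3 + 18*Z) = 20/3 + 18*Z)
D(y) = 2*y*(-1006/3 + y) (D(y) = (y + y)*(y + (20/3 + 18*(-19))) = (2*y)*(y + (20/3 - 342)) = (2*y)*(y - 1006/3) = (2*y)*(-1006/3 + y) = 2*y*(-1006/3 + y))
D(12*(-33)) - 4125158 = 2*(12*(-33))*(-1006 + 3*(12*(-33)))/3 - 4125158 = (2/3)*(-396)*(-1006 + 3*(-396)) - 4125158 = (2/3)*(-396)*(-1006 - 1188) - 4125158 = (2/3)*(-396)*(-2194) - 4125158 = 579216 - 4125158 = -3545942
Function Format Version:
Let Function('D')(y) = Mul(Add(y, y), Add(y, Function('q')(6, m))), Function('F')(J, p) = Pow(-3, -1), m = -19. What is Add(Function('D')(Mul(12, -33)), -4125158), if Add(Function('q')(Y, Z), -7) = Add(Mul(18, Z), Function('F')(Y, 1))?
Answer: -3545942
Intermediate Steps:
Function('F')(J, p) = Rational(-1, 3)
Function('q')(Y, Z) = Add(Rational(20, 3), Mul(18, Z)) (Function('q')(Y, Z) = Add(7, Add(Mul(18, Z), Rational(-1, 3))) = Add(7, Add(Rational(-1, 3), Mul(18, Z))) = Add(Rational(20, 3), Mul(18, Z)))
Function('D')(y) = Mul(2, y, Add(Rational(-1006, 3), y)) (Function('D')(y) = Mul(Add(y, y), Add(y, Add(Rational(20, 3), Mul(18, -19)))) = Mul(Mul(2, y), Add(y, Add(Rational(20, 3), -342))) = Mul(Mul(2, y), Add(y, Rational(-1006, 3))) = Mul(Mul(2, y), Add(Rational(-1006, 3), y)) = Mul(2, y, Add(Rational(-1006, 3), y)))
Add(Function('D')(Mul(12, -33)), -4125158) = Add(Mul(Rational(2, 3), Mul(12, -33), Add(-1006, Mul(3, Mul(12, -33)))), -4125158) = Add(Mul(Rational(2, 3), -396, Add(-1006, Mul(3, -396))), -4125158) = Add(Mul(Rational(2, 3), -396, Add(-1006, -1188)), -4125158) = Add(Mul(Rational(2, 3), -396, -2194), -4125158) = Add(579216, -4125158) = -3545942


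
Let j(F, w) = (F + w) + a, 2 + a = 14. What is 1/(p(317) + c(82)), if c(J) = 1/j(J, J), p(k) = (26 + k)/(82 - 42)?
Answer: 880/7551 ≈ 0.11654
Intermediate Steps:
a = 12 (a = -2 + 14 = 12)
j(F, w) = 12 + F + w (j(F, w) = (F + w) + 12 = 12 + F + w)
p(k) = 13/20 + k/40 (p(k) = (26 + k)/40 = (26 + k)*(1/40) = 13/20 + k/40)
c(J) = 1/(12 + 2*J) (c(J) = 1/(12 + J + J) = 1/(12 + 2*J))
1/(p(317) + c(82)) = 1/((13/20 + (1/40)*317) + 1/(2*(6 + 82))) = 1/((13/20 + 317/40) + (½)/88) = 1/(343/40 + (½)*(1/88)) = 1/(343/40 + 1/176) = 1/(7551/880) = 880/7551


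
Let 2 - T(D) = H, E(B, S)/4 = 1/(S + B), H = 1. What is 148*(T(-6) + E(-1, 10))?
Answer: 1924/9 ≈ 213.78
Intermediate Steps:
E(B, S) = 4/(B + S) (E(B, S) = 4/(S + B) = 4/(B + S))
T(D) = 1 (T(D) = 2 - 1*1 = 2 - 1 = 1)
148*(T(-6) + E(-1, 10)) = 148*(1 + 4/(-1 + 10)) = 148*(1 + 4/9) = 148*(13/9) = 1924/9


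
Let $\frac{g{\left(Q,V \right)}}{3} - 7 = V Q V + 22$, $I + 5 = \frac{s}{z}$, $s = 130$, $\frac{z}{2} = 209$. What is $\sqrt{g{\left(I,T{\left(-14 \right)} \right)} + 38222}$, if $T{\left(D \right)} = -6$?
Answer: $\frac{\sqrt{1651254869}}{209} \approx 194.43$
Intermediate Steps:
$z = 418$ ($z = 2 \cdot 209 = 418$)
$I = - \frac{980}{209}$ ($I = -5 + \frac{130}{418} = -5 + 130 \cdot \frac{1}{418} = -5 + \frac{65}{209} = - \frac{980}{209} \approx -4.689$)
$g{\left(Q,V \right)} = 87 + 3 Q V^{2}$ ($g{\left(Q,V \right)} = 21 + 3 \left(V Q V + 22\right) = 21 + 3 \left(Q V V + 22\right) = 21 + 3 \left(Q V^{2} + 22\right) = 21 + 3 \left(22 + Q V^{2}\right) = 21 + \left(66 + 3 Q V^{2}\right) = 87 + 3 Q V^{2}$)
$\sqrt{g{\left(I,T{\left(-14 \right)} \right)} + 38222} = \sqrt{\left(87 + 3 \left(- \frac{980}{209}\right) \left(-6\right)^{2}\right) + 38222} = \sqrt{\left(87 + 3 \left(- \frac{980}{209}\right) 36\right) + 38222} = \sqrt{\left(87 - \frac{105840}{209}\right) + 38222} = \sqrt{- \frac{87657}{209} + 38222} = \sqrt{\frac{7900741}{209}} = \frac{\sqrt{1651254869}}{209}$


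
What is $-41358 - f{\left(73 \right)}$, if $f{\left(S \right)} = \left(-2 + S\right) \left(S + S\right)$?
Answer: $-51724$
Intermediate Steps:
$f{\left(S \right)} = 2 S \left(-2 + S\right)$ ($f{\left(S \right)} = \left(-2 + S\right) 2 S = 2 S \left(-2 + S\right)$)
$-41358 - f{\left(73 \right)} = -41358 - 2 \cdot 73 \left(-2 + 73\right) = -41358 - 2 \cdot 73 \cdot 71 = -41358 - 10366 = -51724$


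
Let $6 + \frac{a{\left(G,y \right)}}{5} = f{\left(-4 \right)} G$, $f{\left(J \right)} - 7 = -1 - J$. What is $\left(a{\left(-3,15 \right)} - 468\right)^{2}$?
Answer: $419904$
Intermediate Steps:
$f{\left(J \right)} = 6 - J$ ($f{\left(J \right)} = 7 - \left(1 + J\right) = 6 - J$)
$a{\left(G,y \right)} = -30 + 50 G$ ($a{\left(G,y \right)} = -30 + 5 \left(6 - -4\right) G = -30 + 5 \left(6 + 4\right) G = -30 + 5 \cdot 10 G = -30 + 50 G$)
$\left(a{\left(-3,15 \right)} - 468\right)^{2} = \left(\left(-30 + 50 \left(-3\right)\right) - 468\right)^{2} = \left(\left(-30 - 150\right) - 468\right)^{2} = \left(-180 - 468\right)^{2} = \left(-648\right)^{2} = 419904$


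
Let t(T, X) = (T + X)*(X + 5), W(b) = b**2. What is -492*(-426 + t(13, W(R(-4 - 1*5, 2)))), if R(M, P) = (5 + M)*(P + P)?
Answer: -34333236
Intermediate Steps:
R(M, P) = 2*P*(5 + M) (R(M, P) = (5 + M)*(2*P) = 2*P*(5 + M))
t(T, X) = (5 + X)*(T + X) (t(T, X) = (T + X)*(5 + X) = (5 + X)*(T + X))
-492*(-426 + t(13, W(R(-4 - 1*5, 2)))) = -492*(-426 + (((2*2*(5 + (-4 - 1*5)))**2)**2 + 5*13 + 5*(2*2*(5 + (-4 - 1*5)))**2 + 13*(2*2*(5 + (-4 - 1*5)))**2)) = -492*(-426 + (((2*2*(5 + (-4 - 5)))**2)**2 + 65 + 5*(2*2*(5 + (-4 - 5)))**2 + 13*(2*2*(5 + (-4 - 5)))**2)) = -492*(-426 + (((2*2*(5 - 9))**2)**2 + 65 + 5*(2*2*(5 - 9))**2 + 13*(2*2*(5 - 9))**2)) = -492*(-426 + (((2*2*(-4))**2)**2 + 65 + 5*(2*2*(-4))**2 + 13*(2*2*(-4))**2)) = -492*(-426 + (((-16)**2)**2 + 65 + 5*(-16)**2 + 13*(-16)**2)) = -492*(-426 + (256**2 + 65 + 5*256 + 13*256)) = -492*(-426 + (65536 + 65 + 1280 + 3328)) = -492*(-426 + 70209) = -492*69783 = -34333236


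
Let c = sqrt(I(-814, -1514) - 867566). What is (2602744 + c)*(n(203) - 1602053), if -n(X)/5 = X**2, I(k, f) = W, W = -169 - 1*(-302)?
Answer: -4706016220912 - 1808098*I*sqrt(867433) ≈ -4.706e+12 - 1.684e+9*I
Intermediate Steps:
W = 133 (W = -169 + 302 = 133)
I(k, f) = 133
c = I*sqrt(867433) (c = sqrt(133 - 867566) = sqrt(-867433) = I*sqrt(867433) ≈ 931.36*I)
n(X) = -5*X**2
(2602744 + c)*(n(203) - 1602053) = (2602744 + I*sqrt(867433))*(-5*203**2 - 1602053) = (2602744 + I*sqrt(867433))*(-5*41209 - 1602053) = (2602744 + I*sqrt(867433))*(-206045 - 1602053) = (2602744 + I*sqrt(867433))*(-1808098) = -4706016220912 - 1808098*I*sqrt(867433)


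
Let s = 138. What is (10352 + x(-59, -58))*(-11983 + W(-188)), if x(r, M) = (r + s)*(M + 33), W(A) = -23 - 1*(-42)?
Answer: -100222428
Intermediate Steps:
W(A) = 19 (W(A) = -23 + 42 = 19)
x(r, M) = (33 + M)*(138 + r) (x(r, M) = (r + 138)*(M + 33) = (138 + r)*(33 + M) = (33 + M)*(138 + r))
(10352 + x(-59, -58))*(-11983 + W(-188)) = (10352 + (4554 + 33*(-59) + 138*(-58) - 58*(-59)))*(-11983 + 19) = (10352 + (4554 - 1947 - 8004 + 3422))*(-11964) = (10352 - 1975)*(-11964) = 8377*(-11964) = -100222428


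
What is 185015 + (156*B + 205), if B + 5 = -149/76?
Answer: 3498549/19 ≈ 1.8413e+5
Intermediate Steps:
B = -529/76 (B = -5 - 149/76 = -529/76 ≈ -6.9605)
185015 + (156*B + 205) = 185015 + (156*(-529/76) + 205) = 185015 + (-20631/19 + 205) = 185015 - 16736/19 = 3498549/19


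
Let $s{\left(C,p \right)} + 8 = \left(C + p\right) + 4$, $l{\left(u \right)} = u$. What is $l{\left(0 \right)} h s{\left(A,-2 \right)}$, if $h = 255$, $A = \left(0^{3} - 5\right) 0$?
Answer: $0$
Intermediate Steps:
$A = 0$ ($A = \left(0 - 5\right) 0 = \left(-5\right) 0 = 0$)
$s{\left(C,p \right)} = -4 + C + p$ ($s{\left(C,p \right)} = -8 + \left(\left(C + p\right) + 4\right) = -8 + \left(4 + C + p\right) = -4 + C + p$)
$l{\left(0 \right)} h s{\left(A,-2 \right)} = 0 \cdot 255 \left(-4 + 0 - 2\right) = 0 \cdot 255 \left(-6\right) = 0 \left(-1530\right) = 0$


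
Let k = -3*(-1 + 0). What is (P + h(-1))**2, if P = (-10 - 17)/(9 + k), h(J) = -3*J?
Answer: 9/16 ≈ 0.56250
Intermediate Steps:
k = 3 (k = -3*(-1) = 3)
P = -9/4 (P = (-10 - 17)/(9 + 3) = -27/12 = -27*1/12 = -9/4 ≈ -2.2500)
(P + h(-1))**2 = (-9/4 - 3*(-1))**2 = (-9/4 + 3)**2 = (3/4)**2 = 9/16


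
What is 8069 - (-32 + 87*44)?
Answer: 4273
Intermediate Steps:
8069 - (-32 + 87*44) = 8069 - (-32 + 3828) = 8069 - 1*3796 = 8069 - 3796 = 4273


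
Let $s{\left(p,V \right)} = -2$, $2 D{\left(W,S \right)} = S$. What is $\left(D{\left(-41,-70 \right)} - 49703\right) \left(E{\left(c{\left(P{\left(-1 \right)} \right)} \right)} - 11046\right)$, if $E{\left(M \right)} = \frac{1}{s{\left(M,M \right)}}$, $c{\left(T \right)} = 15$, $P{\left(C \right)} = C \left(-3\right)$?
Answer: $549430817$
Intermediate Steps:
$P{\left(C \right)} = - 3 C$
$D{\left(W,S \right)} = \frac{S}{2}$
$E{\left(M \right)} = - \frac{1}{2}$ ($E{\left(M \right)} = \frac{1}{-2} = - \frac{1}{2}$)
$\left(D{\left(-41,-70 \right)} - 49703\right) \left(E{\left(c{\left(P{\left(-1 \right)} \right)} \right)} - 11046\right) = \left(\frac{1}{2} \left(-70\right) - 49703\right) \left(- \frac{1}{2} - 11046\right) = \left(-35 - 49703\right) \left(- \frac{22093}{2}\right) = \left(-49738\right) \left(- \frac{22093}{2}\right) = 549430817$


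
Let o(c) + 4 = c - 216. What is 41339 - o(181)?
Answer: 41378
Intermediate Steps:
o(c) = -220 + c (o(c) = -4 + (c - 216) = -4 + (-216 + c) = -220 + c)
41339 - o(181) = 41339 - (-220 + 181) = 41339 - 1*(-39) = 41339 + 39 = 41378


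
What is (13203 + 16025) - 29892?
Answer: -664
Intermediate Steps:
(13203 + 16025) - 29892 = 29228 - 29892 = -664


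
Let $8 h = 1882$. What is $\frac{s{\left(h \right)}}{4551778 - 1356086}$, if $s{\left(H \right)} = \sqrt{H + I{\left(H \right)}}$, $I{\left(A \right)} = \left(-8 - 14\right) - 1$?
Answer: $\frac{\sqrt{849}}{6391384} \approx 4.5589 \cdot 10^{-6}$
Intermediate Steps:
$h = \frac{941}{4}$ ($h = \frac{1}{8} \cdot 1882 = \frac{941}{4} \approx 235.25$)
$I{\left(A \right)} = -23$ ($I{\left(A \right)} = -22 - 1 = -23$)
$s{\left(H \right)} = \sqrt{-23 + H}$ ($s{\left(H \right)} = \sqrt{H - 23} = \sqrt{-23 + H}$)
$\frac{s{\left(h \right)}}{4551778 - 1356086} = \frac{\sqrt{-23 + \frac{941}{4}}}{4551778 - 1356086} = \frac{\sqrt{\frac{849}{4}}}{3195692} = \frac{\sqrt{849}}{2} \cdot \frac{1}{3195692} = \frac{\sqrt{849}}{6391384}$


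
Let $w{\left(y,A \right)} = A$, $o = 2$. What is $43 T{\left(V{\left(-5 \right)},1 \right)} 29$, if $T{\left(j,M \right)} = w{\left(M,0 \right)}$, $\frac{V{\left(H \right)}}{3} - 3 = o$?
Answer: $0$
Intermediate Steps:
$V{\left(H \right)} = 15$ ($V{\left(H \right)} = 9 + 3 \cdot 2 = 9 + 6 = 15$)
$T{\left(j,M \right)} = 0$
$43 T{\left(V{\left(-5 \right)},1 \right)} 29 = 43 \cdot 0 \cdot 29 = 0 \cdot 29 = 0$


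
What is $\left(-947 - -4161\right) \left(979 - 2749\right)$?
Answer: $-5688780$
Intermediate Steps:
$\left(-947 - -4161\right) \left(979 - 2749\right) = \left(-947 + 4161\right) \left(-1770\right) = 3214 \left(-1770\right) = -5688780$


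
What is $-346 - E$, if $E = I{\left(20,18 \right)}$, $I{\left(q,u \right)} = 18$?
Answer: $-364$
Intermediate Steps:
$E = 18$
$-346 - E = -346 - 18 = -364$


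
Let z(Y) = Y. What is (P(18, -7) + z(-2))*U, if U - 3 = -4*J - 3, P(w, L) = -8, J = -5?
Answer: -200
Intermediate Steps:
U = 20 (U = 3 + (-4*(-5) - 3) = 3 + (20 - 3) = 3 + 17 = 20)
(P(18, -7) + z(-2))*U = (-8 - 2)*20 = -10*20 = -200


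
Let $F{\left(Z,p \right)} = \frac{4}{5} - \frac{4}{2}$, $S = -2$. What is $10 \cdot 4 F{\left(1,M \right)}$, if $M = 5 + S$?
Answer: $-48$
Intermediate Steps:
$M = 3$ ($M = 5 - 2 = 3$)
$F{\left(Z,p \right)} = - \frac{6}{5}$ ($F{\left(Z,p \right)} = 4 \cdot \frac{1}{5} - 2 = \frac{4}{5} - 2 = - \frac{6}{5}$)
$10 \cdot 4 F{\left(1,M \right)} = 10 \cdot 4 \left(- \frac{6}{5}\right) = 40 \left(- \frac{6}{5}\right) = -48$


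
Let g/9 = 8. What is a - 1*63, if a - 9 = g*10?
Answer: 666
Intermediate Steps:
g = 72 (g = 9*8 = 72)
a = 729 (a = 9 + 72*10 = 9 + 720 = 729)
a - 1*63 = 729 - 1*63 = 729 - 63 = 666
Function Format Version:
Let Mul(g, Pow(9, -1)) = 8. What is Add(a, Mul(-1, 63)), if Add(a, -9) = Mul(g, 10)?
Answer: 666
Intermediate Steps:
g = 72 (g = Mul(9, 8) = 72)
a = 729 (a = Add(9, Mul(72, 10)) = Add(9, 720) = 729)
Add(a, Mul(-1, 63)) = Add(729, Mul(-1, 63)) = Add(729, -63) = 666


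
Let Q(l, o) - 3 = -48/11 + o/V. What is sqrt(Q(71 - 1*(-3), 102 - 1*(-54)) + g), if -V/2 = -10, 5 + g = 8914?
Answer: sqrt(26969195)/55 ≈ 94.422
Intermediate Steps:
g = 8909 (g = -5 + 8914 = 8909)
V = 20 (V = -2*(-10) = 20)
Q(l, o) = -15/11 + o/20 (Q(l, o) = 3 + (-48/11 + o/20) = -15/11 + o/20)
sqrt(Q(71 - 1*(-3), 102 - 1*(-54)) + g) = sqrt((-15/11 + (102 - 1*(-54))/20) + 8909) = sqrt((-15/11 + (102 + 54)/20) + 8909) = sqrt((-15/11 + (1/20)*156) + 8909) = sqrt((-15/11 + 39/5) + 8909) = sqrt(354/55 + 8909) = sqrt(490349/55) = sqrt(26969195)/55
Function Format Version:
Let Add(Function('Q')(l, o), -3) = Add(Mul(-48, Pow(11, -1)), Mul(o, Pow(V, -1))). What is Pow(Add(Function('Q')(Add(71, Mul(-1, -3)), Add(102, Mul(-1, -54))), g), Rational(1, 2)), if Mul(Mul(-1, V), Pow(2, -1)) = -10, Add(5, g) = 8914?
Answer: Mul(Rational(1, 55), Pow(26969195, Rational(1, 2))) ≈ 94.422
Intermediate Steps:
g = 8909 (g = Add(-5, 8914) = 8909)
V = 20 (V = Mul(-2, -10) = 20)
Function('Q')(l, o) = Add(Rational(-15, 11), Mul(Rational(1, 20), o)) (Function('Q')(l, o) = Add(3, Add(Mul(-48, Pow(11, -1)), Mul(o, Pow(20, -1)))) = Add(3, Add(Mul(-48, Rational(1, 11)), Mul(o, Rational(1, 20)))) = Add(3, Add(Rational(-48, 11), Mul(Rational(1, 20), o))) = Add(Rational(-15, 11), Mul(Rational(1, 20), o)))
Pow(Add(Function('Q')(Add(71, Mul(-1, -3)), Add(102, Mul(-1, -54))), g), Rational(1, 2)) = Pow(Add(Add(Rational(-15, 11), Mul(Rational(1, 20), Add(102, Mul(-1, -54)))), 8909), Rational(1, 2)) = Pow(Add(Add(Rational(-15, 11), Mul(Rational(1, 20), Add(102, 54))), 8909), Rational(1, 2)) = Pow(Add(Add(Rational(-15, 11), Mul(Rational(1, 20), 156)), 8909), Rational(1, 2)) = Pow(Add(Add(Rational(-15, 11), Rational(39, 5)), 8909), Rational(1, 2)) = Pow(Add(Rational(354, 55), 8909), Rational(1, 2)) = Pow(Rational(490349, 55), Rational(1, 2)) = Mul(Rational(1, 55), Pow(26969195, Rational(1, 2)))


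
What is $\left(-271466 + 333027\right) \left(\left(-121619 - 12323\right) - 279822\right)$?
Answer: $-25471725604$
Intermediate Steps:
$\left(-271466 + 333027\right) \left(\left(-121619 - 12323\right) - 279822\right) = 61561 \left(-133942 - 279822\right) = 61561 \left(-413764\right) = -25471725604$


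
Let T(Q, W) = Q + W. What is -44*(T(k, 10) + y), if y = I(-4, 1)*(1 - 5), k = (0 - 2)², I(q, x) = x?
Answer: -440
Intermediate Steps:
k = 4 (k = (-2)² = 4)
y = -4 (y = 1*(1 - 5) = 1*(-4) = -4)
-44*(T(k, 10) + y) = -44*((4 + 10) - 4) = -44*(14 - 4) = -44*10 = -440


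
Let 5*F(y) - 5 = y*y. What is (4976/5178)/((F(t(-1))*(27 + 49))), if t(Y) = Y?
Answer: 1555/147573 ≈ 0.010537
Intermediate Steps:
F(y) = 1 + y²/5 (F(y) = 1 + (y*y)/5 = 1 + y²/5)
(4976/5178)/((F(t(-1))*(27 + 49))) = (4976/5178)/(((1 + (⅕)*(-1)²)*(27 + 49))) = (4976*(1/5178))/(((1 + (⅕)*1)*76)) = 2488/(2589*(((1 + ⅕)*76))) = 2488/(2589*(((6/5)*76))) = 2488/(2589*(456/5)) = (2488/2589)*(5/456) = 1555/147573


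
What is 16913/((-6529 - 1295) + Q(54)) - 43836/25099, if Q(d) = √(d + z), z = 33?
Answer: -2001566359364/512144166337 - 16913*√87/61214889 ≈ -3.9108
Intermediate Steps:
Q(d) = √(33 + d) (Q(d) = √(d + 33) = √(33 + d))
16913/((-6529 - 1295) + Q(54)) - 43836/25099 = 16913/((-6529 - 1295) + √(33 + 54)) - 43836/25099 = 16913/(-7824 + √87) - 43836*1/25099 = 16913/(-7824 + √87) - 43836/25099 = -43836/25099 + 16913/(-7824 + √87)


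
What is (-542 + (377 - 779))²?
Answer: 891136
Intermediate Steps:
(-542 + (377 - 779))² = (-542 - 402)² = (-944)² = 891136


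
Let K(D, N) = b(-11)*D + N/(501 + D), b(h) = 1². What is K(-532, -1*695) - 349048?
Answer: -10836285/31 ≈ -3.4956e+5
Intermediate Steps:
b(h) = 1
K(D, N) = D + N/(501 + D) (K(D, N) = 1*D + N/(501 + D) = D + N/(501 + D))
K(-532, -1*695) - 349048 = (-1*695 + (-532)² + 501*(-532))/(501 - 532) - 349048 = (-695 + 283024 - 266532)/(-31) - 349048 = -1/31*15797 - 349048 = -15797/31 - 349048 = -10836285/31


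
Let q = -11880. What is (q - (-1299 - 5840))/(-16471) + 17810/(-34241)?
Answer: -131011929/563983511 ≈ -0.23230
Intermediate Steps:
(q - (-1299 - 5840))/(-16471) + 17810/(-34241) = (-11880 - (-1299 - 5840))/(-16471) + 17810/(-34241) = (-11880 - 1*(-7139))*(-1/16471) + 17810*(-1/34241) = (-11880 + 7139)*(-1/16471) - 17810/34241 = -4741*(-1/16471) - 17810/34241 = 4741/16471 - 17810/34241 = -131011929/563983511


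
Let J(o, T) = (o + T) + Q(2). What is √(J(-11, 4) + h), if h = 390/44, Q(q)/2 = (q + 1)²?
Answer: √9614/22 ≈ 4.4569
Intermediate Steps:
Q(q) = 2*(1 + q)² (Q(q) = 2*(q + 1)² = 2*(1 + q)²)
h = 195/22 (h = 390*(1/44) = 195/22 ≈ 8.8636)
J(o, T) = 18 + T + o (J(o, T) = (o + T) + 2*(1 + 2)² = (T + o) + 2*3² = (T + o) + 2*9 = (T + o) + 18 = 18 + T + o)
√(J(-11, 4) + h) = √((18 + 4 - 11) + 195/22) = √(11 + 195/22) = √(437/22) = √9614/22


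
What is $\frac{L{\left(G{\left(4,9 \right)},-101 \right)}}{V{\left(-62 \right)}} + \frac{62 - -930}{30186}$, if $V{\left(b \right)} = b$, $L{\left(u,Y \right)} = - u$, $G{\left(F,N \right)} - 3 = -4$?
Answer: $\frac{15659}{935766} \approx 0.016734$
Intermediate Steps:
$G{\left(F,N \right)} = -1$ ($G{\left(F,N \right)} = 3 - 4 = -1$)
$\frac{L{\left(G{\left(4,9 \right)},-101 \right)}}{V{\left(-62 \right)}} + \frac{62 - -930}{30186} = \frac{\left(-1\right) \left(-1\right)}{-62} + \frac{62 - -930}{30186} = 1 \left(- \frac{1}{62}\right) + \left(62 + 930\right) \frac{1}{30186} = - \frac{1}{62} + 992 \cdot \frac{1}{30186} = - \frac{1}{62} + \frac{496}{15093} = \frac{15659}{935766}$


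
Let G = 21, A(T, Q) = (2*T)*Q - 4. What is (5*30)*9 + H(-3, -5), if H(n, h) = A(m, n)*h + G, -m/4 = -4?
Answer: 1871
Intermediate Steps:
m = 16 (m = -4*(-4) = 16)
A(T, Q) = -4 + 2*Q*T (A(T, Q) = 2*Q*T - 4 = -4 + 2*Q*T)
H(n, h) = 21 + h*(-4 + 32*n) (H(n, h) = (-4 + 2*n*16)*h + 21 = (-4 + 32*n)*h + 21 = h*(-4 + 32*n) + 21 = 21 + h*(-4 + 32*n))
(5*30)*9 + H(-3, -5) = (5*30)*9 + (21 + 4*(-5)*(-1 + 8*(-3))) = 150*9 + (21 + 4*(-5)*(-1 - 24)) = 1350 + (21 + 4*(-5)*(-25)) = 1350 + (21 + 500) = 1350 + 521 = 1871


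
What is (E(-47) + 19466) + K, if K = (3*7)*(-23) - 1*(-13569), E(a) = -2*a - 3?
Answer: 32643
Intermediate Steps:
E(a) = -3 - 2*a
K = 13086 (K = 21*(-23) + 13569 = -483 + 13569 = 13086)
(E(-47) + 19466) + K = ((-3 - 2*(-47)) + 19466) + 13086 = ((-3 + 94) + 19466) + 13086 = (91 + 19466) + 13086 = 19557 + 13086 = 32643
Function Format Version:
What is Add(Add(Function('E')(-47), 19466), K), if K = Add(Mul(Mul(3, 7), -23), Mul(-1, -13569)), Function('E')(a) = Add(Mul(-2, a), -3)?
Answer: 32643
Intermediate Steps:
Function('E')(a) = Add(-3, Mul(-2, a))
K = 13086 (K = Add(Mul(21, -23), 13569) = Add(-483, 13569) = 13086)
Add(Add(Function('E')(-47), 19466), K) = Add(Add(Add(-3, Mul(-2, -47)), 19466), 13086) = Add(Add(Add(-3, 94), 19466), 13086) = Add(Add(91, 19466), 13086) = Add(19557, 13086) = 32643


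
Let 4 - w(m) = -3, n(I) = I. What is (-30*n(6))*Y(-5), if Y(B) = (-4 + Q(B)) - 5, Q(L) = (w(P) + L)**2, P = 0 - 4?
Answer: 900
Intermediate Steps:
P = -4
w(m) = 7 (w(m) = 4 - 1*(-3) = 4 + 3 = 7)
Q(L) = (7 + L)**2
Y(B) = -9 + (7 + B)**2 (Y(B) = (-4 + (7 + B)**2) - 5 = -9 + (7 + B)**2)
(-30*n(6))*Y(-5) = (-30*6)*(-9 + (7 - 5)**2) = -180*(-9 + 2**2) = -180*(-9 + 4) = -180*(-5) = 900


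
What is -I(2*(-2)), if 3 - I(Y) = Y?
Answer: -7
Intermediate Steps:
I(Y) = 3 - Y
-I(2*(-2)) = -(3 - 2*(-2)) = -(3 - 1*(-4)) = -(3 + 4) = -1*7 = -7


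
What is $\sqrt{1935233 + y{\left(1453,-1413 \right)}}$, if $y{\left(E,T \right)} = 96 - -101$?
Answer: $\sqrt{1935430} \approx 1391.2$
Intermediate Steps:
$y{\left(E,T \right)} = 197$ ($y{\left(E,T \right)} = 96 + 101 = 197$)
$\sqrt{1935233 + y{\left(1453,-1413 \right)}} = \sqrt{1935233 + 197} = \sqrt{1935430}$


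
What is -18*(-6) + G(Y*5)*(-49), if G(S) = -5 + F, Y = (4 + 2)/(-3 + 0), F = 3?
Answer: 206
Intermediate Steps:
Y = -2 (Y = 6/(-3) = 6*(-⅓) = -2)
G(S) = -2 (G(S) = -5 + 3 = -2)
-18*(-6) + G(Y*5)*(-49) = -18*(-6) - 2*(-49) = 108 + 98 = 206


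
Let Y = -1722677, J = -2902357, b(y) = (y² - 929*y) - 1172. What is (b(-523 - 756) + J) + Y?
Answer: -1802174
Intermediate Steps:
b(y) = -1172 + y² - 929*y
(b(-523 - 756) + J) + Y = ((-1172 + (-523 - 756)² - 929*(-523 - 756)) - 2902357) - 1722677 = ((-1172 + (-1279)² - 929*(-1279)) - 2902357) - 1722677 = ((-1172 + 1635841 + 1188191) - 2902357) - 1722677 = (2822860 - 2902357) - 1722677 = -79497 - 1722677 = -1802174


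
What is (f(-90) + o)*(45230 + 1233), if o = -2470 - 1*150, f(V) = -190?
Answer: -130561030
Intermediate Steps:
o = -2620 (o = -2470 - 150 = -2620)
(f(-90) + o)*(45230 + 1233) = (-190 - 2620)*(45230 + 1233) = -2810*46463 = -130561030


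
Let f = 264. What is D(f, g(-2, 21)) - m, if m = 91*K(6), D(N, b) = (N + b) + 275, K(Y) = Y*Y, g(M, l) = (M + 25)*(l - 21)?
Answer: -2737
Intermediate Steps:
g(M, l) = (-21 + l)*(25 + M) (g(M, l) = (25 + M)*(-21 + l) = (-21 + l)*(25 + M))
K(Y) = Y²
D(N, b) = 275 + N + b
m = 3276 (m = 91*6² = 91*36 = 3276)
D(f, g(-2, 21)) - m = (275 + 264 + (-525 - 21*(-2) + 25*21 - 2*21)) - 1*3276 = (275 + 264 + (-525 + 42 + 525 - 42)) - 3276 = (275 + 264 + 0) - 3276 = 539 - 3276 = -2737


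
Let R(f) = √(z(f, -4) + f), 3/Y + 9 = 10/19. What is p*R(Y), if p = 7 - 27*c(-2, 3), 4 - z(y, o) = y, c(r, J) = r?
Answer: 122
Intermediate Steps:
Y = -57/161 (Y = 3/(-9 + 10/19) = 3/(-161/19) = 3*(-19/161) = -57/161 ≈ -0.35404)
z(y, o) = 4 - y
p = 61 (p = 7 - 27*(-2) = 7 + 54 = 61)
R(f) = 2 (R(f) = √((4 - f) + f) = √4 = 2)
p*R(Y) = 61*2 = 122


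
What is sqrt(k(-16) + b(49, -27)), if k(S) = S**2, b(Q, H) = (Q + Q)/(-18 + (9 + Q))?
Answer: sqrt(25845)/10 ≈ 16.076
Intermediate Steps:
b(Q, H) = 2*Q/(-9 + Q) (b(Q, H) = (2*Q)/(-9 + Q) = 2*Q/(-9 + Q))
sqrt(k(-16) + b(49, -27)) = sqrt((-16)**2 + 2*49/(-9 + 49)) = sqrt(256 + 2*49/40) = sqrt(256 + 2*49*(1/40)) = sqrt(256 + 49/20) = sqrt(5169/20) = sqrt(25845)/10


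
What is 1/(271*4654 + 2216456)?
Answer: 1/3477690 ≈ 2.8755e-7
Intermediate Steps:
1/(271*4654 + 2216456) = 1/(1261234 + 2216456) = 1/3477690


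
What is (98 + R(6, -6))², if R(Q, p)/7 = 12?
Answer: 33124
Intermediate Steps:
R(Q, p) = 84 (R(Q, p) = 7*12 = 84)
(98 + R(6, -6))² = (98 + 84)² = 182² = 33124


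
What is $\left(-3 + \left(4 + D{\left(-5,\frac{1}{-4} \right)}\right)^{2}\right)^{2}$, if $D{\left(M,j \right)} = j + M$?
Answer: $\frac{529}{256} \approx 2.0664$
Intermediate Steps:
$D{\left(M,j \right)} = M + j$
$\left(-3 + \left(4 + D{\left(-5,\frac{1}{-4} \right)}\right)^{2}\right)^{2} = \left(-3 + \left(4 - \left(5 - \frac{1}{-4}\right)\right)^{2}\right)^{2} = \left(-3 + \left(4 - \frac{21}{4}\right)^{2}\right)^{2} = \left(-3 + \left(- \frac{5}{4}\right)^{2}\right)^{2} = \left(-3 + \frac{25}{16}\right)^{2} = \left(- \frac{23}{16}\right)^{2} = \frac{529}{256}$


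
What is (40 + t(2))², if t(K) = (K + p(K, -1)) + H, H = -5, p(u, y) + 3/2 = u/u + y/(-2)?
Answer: 1369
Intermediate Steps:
p(u, y) = -½ - y/2 (p(u, y) = -3/2 + (u/u + y/(-2)) = -3/2 + (1 + y*(-½)) = -3/2 + (1 - y/2) = -½ - y/2)
t(K) = -5 + K (t(K) = (K + (-½ - ½*(-1))) - 5 = (K + (-½ + ½)) - 5 = (K + 0) - 5 = K - 5 = -5 + K)
(40 + t(2))² = (40 + (-5 + 2))² = (40 - 3)² = 37² = 1369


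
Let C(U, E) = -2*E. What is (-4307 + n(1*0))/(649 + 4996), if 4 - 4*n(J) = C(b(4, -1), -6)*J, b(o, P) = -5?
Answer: -4306/5645 ≈ -0.76280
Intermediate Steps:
n(J) = 1 - 3*J (n(J) = 1 - (-2*(-6))*J/4 = 1 - 3*J)
(-4307 + n(1*0))/(649 + 4996) = (-4307 + (1 - 3*0))/(649 + 4996) = (-4307 + (1 - 3*0))/5645 = (-4307 + (1 + 0))*(1/5645) = (-4307 + 1)*(1/5645) = -4306*1/5645 = -4306/5645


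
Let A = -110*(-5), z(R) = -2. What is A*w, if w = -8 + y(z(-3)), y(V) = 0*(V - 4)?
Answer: -4400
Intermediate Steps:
A = 550
y(V) = 0 (y(V) = 0*(-4 + V) = 0)
w = -8 (w = -8 + 0 = -8)
A*w = 550*(-8) = -4400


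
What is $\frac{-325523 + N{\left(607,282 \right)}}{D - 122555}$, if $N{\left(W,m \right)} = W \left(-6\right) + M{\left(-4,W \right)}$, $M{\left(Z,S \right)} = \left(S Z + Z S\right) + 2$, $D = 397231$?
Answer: $- \frac{334019}{274676} \approx -1.216$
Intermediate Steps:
$M{\left(Z,S \right)} = 2 + 2 S Z$ ($M{\left(Z,S \right)} = \left(S Z + S Z\right) + 2 = 2 S Z + 2 = 2 + 2 S Z$)
$N{\left(W,m \right)} = 2 - 14 W$ ($N{\left(W,m \right)} = W \left(-6\right) + \left(2 + 2 W \left(-4\right)\right) = - 6 W - \left(-2 + 8 W\right) = 2 - 14 W$)
$\frac{-325523 + N{\left(607,282 \right)}}{D - 122555} = \frac{-325523 + \left(2 - 8498\right)}{397231 - 122555} = \frac{-325523 + \left(2 - 8498\right)}{274676} = \left(-325523 - 8496\right) \frac{1}{274676} = \left(-334019\right) \frac{1}{274676} = - \frac{334019}{274676}$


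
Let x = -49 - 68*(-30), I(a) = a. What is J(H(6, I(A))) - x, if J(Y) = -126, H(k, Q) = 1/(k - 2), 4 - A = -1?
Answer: -2117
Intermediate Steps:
A = 5 (A = 4 - 1*(-1) = 4 + 1 = 5)
H(k, Q) = 1/(-2 + k)
x = 1991 (x = -49 + 2040 = 1991)
J(H(6, I(A))) - x = -126 - 1*1991 = -126 - 1991 = -2117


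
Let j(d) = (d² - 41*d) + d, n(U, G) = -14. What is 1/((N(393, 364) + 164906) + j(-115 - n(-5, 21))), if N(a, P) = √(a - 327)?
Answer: 179147/32093647543 - √66/32093647543 ≈ 5.5818e-6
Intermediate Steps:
N(a, P) = √(-327 + a)
j(d) = d² - 40*d
1/((N(393, 364) + 164906) + j(-115 - n(-5, 21))) = 1/((√(-327 + 393) + 164906) + (-115 - 1*(-14))*(-40 + (-115 - 1*(-14)))) = 1/((√66 + 164906) + (-115 + 14)*(-40 + (-115 + 14))) = 1/((164906 + √66) - 101*(-40 - 101)) = 1/((164906 + √66) - 101*(-141)) = 1/((164906 + √66) + 14241) = 1/(179147 + √66)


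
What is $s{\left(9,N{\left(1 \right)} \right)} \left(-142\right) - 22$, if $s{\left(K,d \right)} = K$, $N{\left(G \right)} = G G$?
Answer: $-1300$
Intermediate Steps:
$N{\left(G \right)} = G^{2}$
$s{\left(9,N{\left(1 \right)} \right)} \left(-142\right) - 22 = 9 \left(-142\right) - 22 = -1278 - 22 = -1300$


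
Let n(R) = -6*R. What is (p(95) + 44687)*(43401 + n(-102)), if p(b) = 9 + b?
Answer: 1971386283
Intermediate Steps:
(p(95) + 44687)*(43401 + n(-102)) = ((9 + 95) + 44687)*(43401 - 6*(-102)) = (104 + 44687)*(43401 + 612) = 44791*44013 = 1971386283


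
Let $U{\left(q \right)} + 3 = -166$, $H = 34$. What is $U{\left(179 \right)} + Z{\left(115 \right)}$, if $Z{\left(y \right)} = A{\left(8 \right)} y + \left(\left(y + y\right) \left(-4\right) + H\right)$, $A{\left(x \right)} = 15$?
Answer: $670$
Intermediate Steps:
$U{\left(q \right)} = -169$ ($U{\left(q \right)} = -3 - 166 = -169$)
$Z{\left(y \right)} = 34 + 7 y$ ($Z{\left(y \right)} = 15 y + \left(\left(y + y\right) \left(-4\right) + 34\right) = 15 y + \left(2 y \left(-4\right) + 34\right) = 15 y - \left(-34 + 8 y\right) = 34 + 7 y$)
$U{\left(179 \right)} + Z{\left(115 \right)} = -169 + \left(34 + 7 \cdot 115\right) = -169 + \left(34 + 805\right) = -169 + 839 = 670$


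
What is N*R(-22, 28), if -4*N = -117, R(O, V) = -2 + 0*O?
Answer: -117/2 ≈ -58.500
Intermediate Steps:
R(O, V) = -2 (R(O, V) = -2 + 0 = -2)
N = 117/4 (N = -¼*(-117) = 117/4 ≈ 29.250)
N*R(-22, 28) = (117/4)*(-2) = -117/2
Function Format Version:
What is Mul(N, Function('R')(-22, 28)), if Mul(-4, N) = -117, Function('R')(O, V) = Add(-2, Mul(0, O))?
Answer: Rational(-117, 2) ≈ -58.500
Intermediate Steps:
Function('R')(O, V) = -2 (Function('R')(O, V) = Add(-2, 0) = -2)
N = Rational(117, 4) (N = Mul(Rational(-1, 4), -117) = Rational(117, 4) ≈ 29.250)
Mul(N, Function('R')(-22, 28)) = Mul(Rational(117, 4), -2) = Rational(-117, 2)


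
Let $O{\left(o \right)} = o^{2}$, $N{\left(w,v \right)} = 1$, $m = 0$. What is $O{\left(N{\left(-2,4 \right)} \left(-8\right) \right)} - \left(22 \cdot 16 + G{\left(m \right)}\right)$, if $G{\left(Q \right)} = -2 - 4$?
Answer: $-282$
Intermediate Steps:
$G{\left(Q \right)} = -6$
$O{\left(N{\left(-2,4 \right)} \left(-8\right) \right)} - \left(22 \cdot 16 + G{\left(m \right)}\right) = \left(1 \left(-8\right)\right)^{2} - \left(22 \cdot 16 - 6\right) = \left(-8\right)^{2} - \left(352 - 6\right) = 64 - 346 = -282$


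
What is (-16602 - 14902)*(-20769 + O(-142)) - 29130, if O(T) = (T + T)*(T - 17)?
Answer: -768317178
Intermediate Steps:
O(T) = 2*T*(-17 + T) (O(T) = (2*T)*(-17 + T) = 2*T*(-17 + T))
(-16602 - 14902)*(-20769 + O(-142)) - 29130 = (-16602 - 14902)*(-20769 + 2*(-142)*(-17 - 142)) - 29130 = -31504*(-20769 + 2*(-142)*(-159)) - 29130 = -31504*(-20769 + 45156) - 29130 = -31504*24387 - 29130 = -768288048 - 29130 = -768317178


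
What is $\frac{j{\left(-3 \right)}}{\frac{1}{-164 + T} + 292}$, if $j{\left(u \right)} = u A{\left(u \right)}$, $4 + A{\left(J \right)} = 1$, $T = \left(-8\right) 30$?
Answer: $\frac{3636}{117967} \approx 0.030822$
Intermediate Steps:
$T = -240$
$A{\left(J \right)} = -3$ ($A{\left(J \right)} = -4 + 1 = -3$)
$j{\left(u \right)} = - 3 u$ ($j{\left(u \right)} = u \left(-3\right) = - 3 u$)
$\frac{j{\left(-3 \right)}}{\frac{1}{-164 + T} + 292} = \frac{\left(-3\right) \left(-3\right)}{\frac{1}{-164 - 240} + 292} = \frac{1}{\frac{1}{-404} + 292} \cdot 9 = \frac{1}{- \frac{1}{404} + 292} \cdot 9 = \frac{1}{\frac{117967}{404}} \cdot 9 = \frac{404}{117967} \cdot 9 = \frac{3636}{117967}$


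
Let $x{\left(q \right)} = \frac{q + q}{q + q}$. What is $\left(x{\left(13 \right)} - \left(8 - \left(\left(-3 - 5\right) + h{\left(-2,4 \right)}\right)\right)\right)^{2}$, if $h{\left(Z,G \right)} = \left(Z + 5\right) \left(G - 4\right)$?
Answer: $225$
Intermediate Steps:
$h{\left(Z,G \right)} = \left(-4 + G\right) \left(5 + Z\right)$ ($h{\left(Z,G \right)} = \left(5 + Z\right) \left(-4 + G\right) = \left(-4 + G\right) \left(5 + Z\right)$)
$x{\left(q \right)} = 1$ ($x{\left(q \right)} = \frac{2 q}{2 q} = 2 q \frac{1}{2 q} = 1$)
$\left(x{\left(13 \right)} - \left(8 - \left(\left(-3 - 5\right) + h{\left(-2,4 \right)}\right)\right)\right)^{2} = \left(1 - \left(8 - \left(\left(-3 - 5\right) + \left(-20 - -8 + 5 \cdot 4 + 4 \left(-2\right)\right)\right)\right)\right)^{2} = \left(1 - \left(8 - \left(-8 + \left(-20 + 8 + 20 - 8\right)\right)\right)\right)^{2} = \left(1 - \left(8 - \left(-8 + 0\right)\right)\right)^{2} = \left(1 - \left(8 - -8\right)\right)^{2} = \left(1 - \left(8 + 8\right)\right)^{2} = \left(1 - 16\right)^{2} = \left(-15\right)^{2} = 225$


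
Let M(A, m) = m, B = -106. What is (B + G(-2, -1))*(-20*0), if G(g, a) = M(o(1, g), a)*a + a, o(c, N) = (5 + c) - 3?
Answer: 0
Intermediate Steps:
o(c, N) = 2 + c
G(g, a) = a + a² (G(g, a) = a*a + a = a² + a = a + a²)
(B + G(-2, -1))*(-20*0) = (-106 - (1 - 1))*(-20*0) = (-106 - 1*0)*0 = (-106 + 0)*0 = -106*0 = 0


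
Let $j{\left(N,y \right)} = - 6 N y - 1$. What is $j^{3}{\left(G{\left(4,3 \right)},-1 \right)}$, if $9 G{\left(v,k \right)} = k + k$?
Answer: $27$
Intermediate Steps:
$G{\left(v,k \right)} = \frac{2 k}{9}$ ($G{\left(v,k \right)} = \frac{k + k}{9} = \frac{2 k}{9}$)
$j{\left(N,y \right)} = -1 - 6 N y$ ($j{\left(N,y \right)} = - 6 N y - 1 = -1 - 6 N y$)
$j^{3}{\left(G{\left(4,3 \right)},-1 \right)} = \left(-1 - 6 \cdot \frac{2}{9} \cdot 3 \left(-1\right)\right)^{3} = \left(-1 - 4 \left(-1\right)\right)^{3} = \left(-1 + 4\right)^{3} = 3^{3} = 27$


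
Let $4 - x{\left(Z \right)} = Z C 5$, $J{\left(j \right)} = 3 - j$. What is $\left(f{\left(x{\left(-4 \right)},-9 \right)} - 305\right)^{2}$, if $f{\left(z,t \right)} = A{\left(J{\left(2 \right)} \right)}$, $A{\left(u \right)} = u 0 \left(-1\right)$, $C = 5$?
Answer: $93025$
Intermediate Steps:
$A{\left(u \right)} = 0$ ($A{\left(u \right)} = 0 \left(-1\right) = 0$)
$x{\left(Z \right)} = 4 - 25 Z$ ($x{\left(Z \right)} = 4 - Z 5 \cdot 5 = 4 - 5 Z 5 = 4 - 25 Z$)
$f{\left(z,t \right)} = 0$
$\left(f{\left(x{\left(-4 \right)},-9 \right)} - 305\right)^{2} = \left(0 - 305\right)^{2} = \left(-305\right)^{2} = 93025$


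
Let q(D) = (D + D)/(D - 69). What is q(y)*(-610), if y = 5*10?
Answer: 61000/19 ≈ 3210.5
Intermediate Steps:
y = 50
q(D) = 2*D/(-69 + D) (q(D) = (2*D)/(-69 + D) = 2*D/(-69 + D))
q(y)*(-610) = (2*50/(-69 + 50))*(-610) = (2*50/(-19))*(-610) = (2*50*(-1/19))*(-610) = -100/19*(-610) = 61000/19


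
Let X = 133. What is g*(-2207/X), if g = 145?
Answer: -320015/133 ≈ -2406.1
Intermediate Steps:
g*(-2207/X) = 145*(-2207/133) = -320015/133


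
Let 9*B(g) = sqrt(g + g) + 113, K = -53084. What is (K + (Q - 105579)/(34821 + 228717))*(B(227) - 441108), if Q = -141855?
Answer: 841483711659299/35937 - 211968161*sqrt(454)/35937 ≈ 2.3415e+10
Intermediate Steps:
B(g) = 113/9 + sqrt(2)*sqrt(g)/9 (B(g) = (sqrt(g + g) + 113)/9 = (sqrt(2*g) + 113)/9 = (sqrt(2)*sqrt(g) + 113)/9 = (113 + sqrt(2)*sqrt(g))/9 = 113/9 + sqrt(2)*sqrt(g)/9)
(K + (Q - 105579)/(34821 + 228717))*(B(227) - 441108) = (-53084 + (-141855 - 105579)/(34821 + 228717))*((113/9 + sqrt(2)*sqrt(227)/9) - 441108) = (-53084 - 247434/263538)*((113/9 + sqrt(454)/9) - 441108) = (-53084 - 247434*1/263538)*(-3969859/9 + sqrt(454)/9) = (-53084 - 3749/3993)*(-3969859/9 + sqrt(454)/9) = -211968161*(-3969859/9 + sqrt(454)/9)/3993 = 841483711659299/35937 - 211968161*sqrt(454)/35937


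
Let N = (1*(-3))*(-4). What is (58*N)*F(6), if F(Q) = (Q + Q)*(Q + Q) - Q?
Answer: 96048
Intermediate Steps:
N = 12 (N = -3*(-4) = 12)
F(Q) = -Q + 4*Q² (F(Q) = (2*Q)*(2*Q) - Q = 4*Q² - Q = -Q + 4*Q²)
(58*N)*F(6) = (58*12)*(6*(-1 + 4*6)) = 696*(6*(-1 + 24)) = 696*(6*23) = 696*138 = 96048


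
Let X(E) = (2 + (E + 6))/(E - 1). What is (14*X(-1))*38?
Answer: -1862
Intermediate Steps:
X(E) = (8 + E)/(-1 + E) (X(E) = (2 + (6 + E))/(-1 + E) = (8 + E)/(-1 + E))
(14*X(-1))*38 = (14*((8 - 1)/(-1 - 1)))*38 = (14*(7/(-2)))*38 = (14*(-½*7))*38 = (14*(-7/2))*38 = -49*38 = -1862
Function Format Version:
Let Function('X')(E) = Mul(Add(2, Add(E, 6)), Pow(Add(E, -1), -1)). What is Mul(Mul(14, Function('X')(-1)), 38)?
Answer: -1862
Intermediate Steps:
Function('X')(E) = Mul(Pow(Add(-1, E), -1), Add(8, E)) (Function('X')(E) = Mul(Add(2, Add(6, E)), Pow(Add(-1, E), -1)) = Mul(Add(8, E), Pow(Add(-1, E), -1)) = Mul(Pow(Add(-1, E), -1), Add(8, E)))
Mul(Mul(14, Function('X')(-1)), 38) = Mul(Mul(14, Mul(Pow(Add(-1, -1), -1), Add(8, -1))), 38) = Mul(Mul(14, Mul(Pow(-2, -1), 7)), 38) = Mul(Mul(14, Mul(Rational(-1, 2), 7)), 38) = Mul(Mul(14, Rational(-7, 2)), 38) = Mul(-49, 38) = -1862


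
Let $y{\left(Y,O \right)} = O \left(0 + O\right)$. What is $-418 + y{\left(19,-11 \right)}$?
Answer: $-297$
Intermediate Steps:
$y{\left(Y,O \right)} = O^{2}$ ($y{\left(Y,O \right)} = O O = O^{2}$)
$-418 + y{\left(19,-11 \right)} = -418 + \left(-11\right)^{2} = -418 + 121 = -297$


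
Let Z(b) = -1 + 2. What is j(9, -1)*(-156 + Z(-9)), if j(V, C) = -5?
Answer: 775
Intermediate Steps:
Z(b) = 1
j(9, -1)*(-156 + Z(-9)) = -5*(-156 + 1) = -5*(-155) = 775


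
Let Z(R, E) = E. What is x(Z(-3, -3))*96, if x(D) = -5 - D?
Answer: -192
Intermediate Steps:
x(Z(-3, -3))*96 = (-5 - 1*(-3))*96 = (-5 + 3)*96 = -2*96 = -192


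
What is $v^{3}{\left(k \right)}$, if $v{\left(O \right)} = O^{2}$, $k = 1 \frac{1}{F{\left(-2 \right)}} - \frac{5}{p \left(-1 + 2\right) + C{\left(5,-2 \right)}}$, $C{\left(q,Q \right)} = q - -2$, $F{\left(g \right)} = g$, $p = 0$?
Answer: $\frac{24137569}{7529536} \approx 3.2057$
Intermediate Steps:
$C{\left(q,Q \right)} = 2 + q$ ($C{\left(q,Q \right)} = q + 2 = 2 + q$)
$k = - \frac{17}{14}$ ($k = 1 \frac{1}{-2} - \frac{5}{0 \left(-1 + 2\right) + \left(2 + 5\right)} = 1 \left(- \frac{1}{2}\right) - \frac{5}{0 \cdot 1 + 7} = - \frac{1}{2} - \frac{5}{0 + 7} = - \frac{1}{2} - \frac{5}{7} = - \frac{17}{14} \approx -1.2143$)
$v^{3}{\left(k \right)} = \left(\left(- \frac{17}{14}\right)^{2}\right)^{3} = \left(\frac{289}{196}\right)^{3} = \frac{24137569}{7529536}$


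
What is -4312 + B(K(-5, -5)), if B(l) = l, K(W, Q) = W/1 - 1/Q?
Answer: -21584/5 ≈ -4316.8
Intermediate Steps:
K(W, Q) = W - 1/Q (K(W, Q) = W*1 - 1/Q = W - 1/Q)
-4312 + B(K(-5, -5)) = -4312 + (-5 - 1/(-5)) = -4312 + (-5 - 1*(-⅕)) = -4312 + (-5 + ⅕) = -4312 - 24/5 = -21584/5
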